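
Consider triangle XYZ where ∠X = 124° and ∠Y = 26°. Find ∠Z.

Let angle Z = x. Then 124 + 26 + x = 180.
x = 180 - 150 = 30 degrees.

30 degrees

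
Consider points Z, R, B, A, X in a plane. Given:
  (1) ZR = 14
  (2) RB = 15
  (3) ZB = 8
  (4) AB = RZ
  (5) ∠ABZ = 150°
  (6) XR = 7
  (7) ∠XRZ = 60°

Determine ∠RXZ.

Step 1: By the law of cosines on triangle XRZ: XZ² = 7² + 14² − 2·7·14·cos(60°) = 147, so XZ = 7·√3.
Step 2: By the inverse law of cosines on triangle RXZ: cos(∠RXZ) = (7² + (7·√3)² − 14²) / (2·7·7·√3) = 0/169.74 = 0, so ∠RXZ = 90°.

Therefore, the measure of angle ∠RXZ = 90°.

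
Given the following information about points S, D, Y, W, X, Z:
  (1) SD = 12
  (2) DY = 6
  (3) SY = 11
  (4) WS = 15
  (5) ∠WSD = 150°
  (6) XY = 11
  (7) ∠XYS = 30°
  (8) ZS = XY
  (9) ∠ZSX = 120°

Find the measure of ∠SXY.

Step 1: By the law of cosines on triangle XYS: XS² = 11² + 11² − 2·11·11·cos(30°) = 32.42, so XS ≈ 5.69.
Step 2: By the inverse law of cosines on triangle SXY: cos(∠SXY) = (5.69² + 11² − 11²) / (2·5.69·11) = 32.42/125.27 = 0.2588, so ∠SXY = 75°.

Therefore, the measure of angle ∠SXY = 75°.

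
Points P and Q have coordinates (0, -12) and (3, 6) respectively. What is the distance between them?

d = sqrt((3 - 0)^2 + (6 - -12)^2)
d = sqrt(3^2 + 18^2)
d = sqrt(9 + 324)
d = sqrt(333) = 3*sqrt(37)

3*sqrt(37)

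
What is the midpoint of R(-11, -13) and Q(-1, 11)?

The midpoint is the average of the coordinates:
x: (-11 + -1)/2 = -6
y: (-13 + 11)/2 = -1
Midpoint = (-6, -1)

(-6, -1)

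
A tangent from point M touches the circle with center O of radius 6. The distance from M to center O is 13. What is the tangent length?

tangent = √(d² - r²) = √(13² - 6²) = √(169 - 36) = √133 = sqrt(133)

sqrt(133)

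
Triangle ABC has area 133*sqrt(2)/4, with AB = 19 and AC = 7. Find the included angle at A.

Area = (1/2) * a * b * sin(C)
sin(C) = 2 * Area / (a * b)
sin(C) = 2 * 133*sqrt(2)/4 / (19 * 7)
sin(C) = sqrt(2)/2
C = arcsin(sqrt(2)/2) = 45°
Since sin(180° - C) = sin(C), the obtuse angle 135° gives the same area, so C = 45° or C = 135°.

45° or 135°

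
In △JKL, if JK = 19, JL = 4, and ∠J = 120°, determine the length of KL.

By the law of cosines: KL^2 = JK^2 + JL^2 - 2*JK*JL*cos(J)
KL^2 = 19^2 + 4^2 - 2*19*4*cos(120°)
KL^2 = 361 + 16 - 152*(-1/2)
KL^2 = 453
KL = sqrt(453)

sqrt(453)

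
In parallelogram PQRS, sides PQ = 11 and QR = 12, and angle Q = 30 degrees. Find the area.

The area of a parallelogram equals the product of two adjacent sides times the sine of the included angle.
This is because the height equals 12 * sin(30°) = 6.
Area = 11 * 6 = 66

66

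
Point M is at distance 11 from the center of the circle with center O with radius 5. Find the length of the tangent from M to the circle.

The tangent, radius, and line from the external point to the center form a right triangle.
The right angle is where the tangent meets the radius.
By the Pythagorean theorem: tangent² + 5² = 11²
tangent² = 121 - 25 = 96
tangent = 4*sqrt(6)

4*sqrt(6)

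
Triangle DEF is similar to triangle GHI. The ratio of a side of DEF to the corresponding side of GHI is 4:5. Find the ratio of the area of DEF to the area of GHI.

The ratio of areas of similar triangles equals the square of the side ratio.
Side ratio = 4:5
Area ratio = (4/5)^2 = 16/25 = 16:25

16:25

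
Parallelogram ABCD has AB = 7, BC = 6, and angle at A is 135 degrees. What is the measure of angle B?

Opposite sides of a parallelogram are parallel, so consecutive angles form co-interior angles on a transversal.
Co-interior angles sum to 180°, giving angle B = 180 - 135 = 45 degrees.

45 degrees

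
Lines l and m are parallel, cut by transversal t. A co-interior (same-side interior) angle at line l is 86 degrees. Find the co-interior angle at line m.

Co-interior (same-side interior) angles are between the parallel lines on the same side of the transversal.
Unlike corresponding or alternate interior angles, they are supplementary rather than equal.
So the angle = 180 - 86 = 94 degrees.

94 degrees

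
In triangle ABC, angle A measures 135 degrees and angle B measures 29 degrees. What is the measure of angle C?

angle C = 180 - 135 - 29 = 16 degrees.

16 degrees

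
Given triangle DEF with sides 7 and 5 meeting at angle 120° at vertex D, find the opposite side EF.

Law of cosines: EF^2 = 7^2 + 5^2 - 2(7)(5)cos(120°) = 109, so EF = sqrt(109).

sqrt(109)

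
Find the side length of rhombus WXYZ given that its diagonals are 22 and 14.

In a rhombus, the diagonals bisect each other perpendicularly, creating four congruent right triangles.
Each triangle has legs 11 (half of 22) and 7 (half of 14).
The hypotenuse of each right triangle is a side of the rhombus:
side = sqrt(11^2 + 7^2) = sqrt(170)

sqrt(170)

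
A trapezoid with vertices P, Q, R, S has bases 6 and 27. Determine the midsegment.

midsegment = (6 + 27) / 2 = 33 / 2 = 33/2

33/2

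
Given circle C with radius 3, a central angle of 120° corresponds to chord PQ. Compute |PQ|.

Chord length = 2r sin(θ/2)
= 2 × 3 × sin(120°/2)
= 2 × 3 × sin(60°)
= 3*sqrt(3)

3*sqrt(3)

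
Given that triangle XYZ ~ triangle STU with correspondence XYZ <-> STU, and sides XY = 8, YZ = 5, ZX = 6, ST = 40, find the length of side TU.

Similar triangles have proportional sides. Setting up the proportion:
ST / XY = TU / YZ
40 / 8 = TU / 5
TU = 5 * 40 / 8 = 25.

25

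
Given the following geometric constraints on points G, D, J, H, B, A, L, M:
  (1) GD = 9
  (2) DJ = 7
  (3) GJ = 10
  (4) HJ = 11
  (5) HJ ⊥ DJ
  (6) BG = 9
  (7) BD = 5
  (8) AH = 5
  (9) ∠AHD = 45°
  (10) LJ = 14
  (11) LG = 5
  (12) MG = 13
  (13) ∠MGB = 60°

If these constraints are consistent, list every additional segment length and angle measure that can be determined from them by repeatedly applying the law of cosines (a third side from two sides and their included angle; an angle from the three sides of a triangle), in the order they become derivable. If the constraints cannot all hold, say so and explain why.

The constraints are consistent. Derivable facts, in order:
After 1 step:
- BM = √133
- DH = √170
- ∠BDG = 73.87°
- ∠BGD = 32.26°
- ∠DBG = 73.87°
- ∠DGJ = 42.83°
- ∠DJG = 60.94°
- ∠GDJ = 76.23°
- ∠GJL = 14.57°
- ∠GLJ = 30.2°
- ∠JGL = 135.23°
After 2 steps:
- DA ≈ 10.14
- ∠BMG = 42.52°
- ∠DHJ = 32.47°
- ∠GBM = 77.48°
- ∠HDJ = 57.53°
After 3 steps:
- ∠ADH = 20.41°
- ∠DAH = 114.59°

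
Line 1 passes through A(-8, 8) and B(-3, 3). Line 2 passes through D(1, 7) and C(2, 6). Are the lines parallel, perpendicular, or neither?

Slope of line 1: m1 = (3 - 8)/(-3 - -8) = -5/5 = -1
Slope of line 2: m2 = (6 - 7)/(2 - 1) = -1/1 = -1
Two lines are parallel if and only if they have equal slopes (or both are vertical).
Here m1 = m2 = -1, confirming the lines are parallel.

Parallel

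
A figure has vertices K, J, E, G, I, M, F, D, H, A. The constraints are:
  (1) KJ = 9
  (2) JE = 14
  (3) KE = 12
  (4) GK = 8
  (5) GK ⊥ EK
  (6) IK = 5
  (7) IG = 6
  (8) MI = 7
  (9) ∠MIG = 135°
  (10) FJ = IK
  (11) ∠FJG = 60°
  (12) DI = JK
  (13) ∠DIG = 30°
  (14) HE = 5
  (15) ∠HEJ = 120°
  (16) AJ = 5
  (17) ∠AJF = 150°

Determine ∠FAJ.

From the given relations: FJ = IK = 5.
Step 1: By the law of cosines on triangle AJF: AF² = 5² + 5² − 2·5·5·cos(150°) = 93.3, so AF ≈ 9.66.
Step 2: By the inverse law of cosines on triangle FAJ: cos(∠FAJ) = (9.66² + 5² − 5²) / (2·9.66·5) = 93.3/96.59 = 0.9659, so ∠FAJ = 15°.

Therefore, the measure of angle ∠FAJ = 15°.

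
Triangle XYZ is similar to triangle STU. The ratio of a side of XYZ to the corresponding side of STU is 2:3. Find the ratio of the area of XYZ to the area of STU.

The ratio of areas of similar triangles equals the square of the side ratio.
Side ratio = 2:3
Area ratio = (2/3)^2 = 4/9 = 4:9

4:9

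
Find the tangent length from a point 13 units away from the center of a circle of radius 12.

Let T be the point of tangency. Then OT ⊥ XT (radius ⊥ tangent).
In right triangle OTX: OX² = OT² + XT²
13² = 12² + XT²
XT² = 25, XT = 5

5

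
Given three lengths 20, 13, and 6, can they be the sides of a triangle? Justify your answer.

Check the triangle inequality: 13 + 6 = 19 ≤ 20.
Since the sum of two sides does not exceed the third, no triangle can be formed.

No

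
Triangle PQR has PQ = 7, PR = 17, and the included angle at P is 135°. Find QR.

When two sides and the included angle are known, the law of cosines gives the third side.
c^2 = a^2 + b^2 - 2ab cos(C) generalizes the Pythagorean theorem to non-right triangles.
Here: QR^2 = 49 + 289 - 238*(-sqrt(2)/2) = 119*sqrt(2) + 338
QR = sqrt(119*sqrt(2) + 338)

sqrt(119*sqrt(2) + 338)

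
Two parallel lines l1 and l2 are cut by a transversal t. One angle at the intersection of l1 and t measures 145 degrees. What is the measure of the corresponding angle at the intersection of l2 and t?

When a transversal crosses parallel lines, angles in the same position at each intersection are called corresponding angles.
These are always equal, so the answer is 145 degrees.

145 degrees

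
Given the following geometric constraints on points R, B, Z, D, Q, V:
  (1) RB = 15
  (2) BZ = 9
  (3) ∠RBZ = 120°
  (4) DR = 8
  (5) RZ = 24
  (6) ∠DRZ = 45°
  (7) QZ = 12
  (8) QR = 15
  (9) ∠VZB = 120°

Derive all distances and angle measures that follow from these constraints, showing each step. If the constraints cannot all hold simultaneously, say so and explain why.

These constraints are not satisfiable: (1), (2) and (3) already determine RZ: by the law of cosines RZ² = 15² + 9² − 2·15·9·cos(120°) = 441, so RZ = 21, which contradicts (5) RZ = 24. No planar figure meets all of them, so nothing further can be derived.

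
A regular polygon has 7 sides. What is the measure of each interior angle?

Each interior angle of a regular n-gon is (n - 2) * 180 / n.
For n = 7: (7 - 2) * 180 / 7 = 900/7 = 900/7 degrees.

900/7 degrees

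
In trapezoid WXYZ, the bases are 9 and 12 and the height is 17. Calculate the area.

Area of a trapezoid = (base1 + base2) * height / 2
Area = (9 + 12) * 17 / 2
Area = 21 * 17 / 2
Area = 357 / 2
Area = 357/2

357/2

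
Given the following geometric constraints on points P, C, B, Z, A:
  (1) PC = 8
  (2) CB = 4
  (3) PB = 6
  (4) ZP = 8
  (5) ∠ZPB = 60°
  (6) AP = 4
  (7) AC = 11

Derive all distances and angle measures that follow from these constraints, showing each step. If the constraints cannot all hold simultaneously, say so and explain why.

The constraints are consistent.

Step 1: From BP = 6, PZ = 8, and ∠BPZ = 60°, by the law of cosines:
  BZ² = BP² + PZ² - 2·BP·PZ·cos(60°) = 36 + 64 - 48 = 52
  BZ = 2·√13

Step 2: From PA = 4, PC = 8, AC = 11, by the inverse law of cosines:
  cos(∠APC) = (PA² + PC² - AC²) / (2·PA·PC)
  ∠APC = 129.84°

Step 3: From PB = 6, PC = 8, BC = 4, by the inverse law of cosines:
  cos(∠BPC) = (PB² + PC² - BC²) / (2·PB·PC)
  ∠BPC = 28.96°

Step 4: From CA = 11, CP = 8, AP = 4, by the inverse law of cosines:
  cos(∠ACP) = (CA² + CP² - AP²) / (2·CA·CP)
  ∠ACP = 16.21°

Step 5: From CB = 4, CP = 8, BP = 6, by the inverse law of cosines:
  cos(∠BCP) = (CB² + CP² - BP²) / (2·CB·CP)
  ∠BCP = 46.57°

Step 6: From BC = 4, BP = 6, CP = 8, by the inverse law of cosines:
  cos(∠CBP) = (BC² + BP² - CP²) / (2·BC·BP)
  ∠CBP = 104.48°

Step 7: From AC = 11, AP = 4, CP = 8, by the inverse law of cosines:
  cos(∠CAP) = (AC² + AP² - CP²) / (2·AC·AP)
  ∠CAP = 33.95°

Step 8: From BP = 6, BZ = 2·√13, PZ = 8, by the inverse law of cosines:
  cos(∠PBZ) = (BP² + BZ² - PZ²) / (2·BP·BZ)
  ∠PBZ = 73.9°

Step 9: From ZB = 2·√13, ZP = 8, BP = 6, by the inverse law of cosines:
  cos(∠BZP) = (ZB² + ZP² - BP²) / (2·ZB·ZP)
  ∠BZP = 46.1°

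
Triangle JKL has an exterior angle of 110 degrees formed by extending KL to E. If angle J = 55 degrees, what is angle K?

By the exterior angle theorem: exterior angle = sum of remote interior angles.
110 = 55 + angle K
angle K = 110 - 55 = 55 degrees

55 degrees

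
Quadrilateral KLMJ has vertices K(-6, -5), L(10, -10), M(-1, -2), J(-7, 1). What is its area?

Using the Shoelace formula for a quadrilateral (vertices in order):
Area = (1/2)|sum of (x_i * y_(i+1) - x_(i+1) * y_i)|
Terms: (-6*-10 - 10*-5) = 110, (10*-2 - -1*-10) = -30, (-1*1 - -7*-2) = -15, (-7*-5 - -6*1) = 41
Sum = 106
Area = (1/2)(106) = 53

53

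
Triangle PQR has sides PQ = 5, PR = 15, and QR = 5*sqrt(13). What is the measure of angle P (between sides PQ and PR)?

When all three sides of a triangle are known, the law of cosines can be rearranged to find any angle.
cos(C) = (a² + b² - c²) / (2ab) gives cos(P) = -1/2.
Taking the inverse cosine: P = 120°.

120°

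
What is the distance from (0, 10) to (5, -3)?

The horizontal distance is |5 - 0| = 5 and the vertical distance is |-3 - 10| = 13.
By the Pythagorean theorem, d = sqrt(5^2 + 13^2) = sqrt(194).

sqrt(194)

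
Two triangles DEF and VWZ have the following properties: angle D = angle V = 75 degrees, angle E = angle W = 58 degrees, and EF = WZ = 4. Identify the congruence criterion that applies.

The given information matches AAS: Two pairs of corresponding angles and a non-included side are equal (Angle-Angle-Side).

AAS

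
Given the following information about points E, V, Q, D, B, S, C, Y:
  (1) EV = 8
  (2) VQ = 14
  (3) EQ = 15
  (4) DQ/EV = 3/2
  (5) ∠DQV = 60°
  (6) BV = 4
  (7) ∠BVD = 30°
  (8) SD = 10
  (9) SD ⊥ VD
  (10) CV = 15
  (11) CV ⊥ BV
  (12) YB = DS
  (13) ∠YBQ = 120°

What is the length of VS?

From the given relations: DQ = 3/2·EV = 3/2·8 = 12.
Step 1: By the law of cosines on triangle DQV: DV² = 12² + 14² − 2·12·14·cos(60°) = 172, so DV = 2·√43.
Step 2: By the law of cosines on triangle VDS: VS² = (2·√43)² + 10² − 2·2·√43·10·cos(90°) = 272, so VS = 4·√17.

Therefore, the length of VS = 4·√17.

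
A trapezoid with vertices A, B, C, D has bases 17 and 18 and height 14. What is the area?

Area = (17 + 18) * 14 / 2 = 490 / 2 = 245

245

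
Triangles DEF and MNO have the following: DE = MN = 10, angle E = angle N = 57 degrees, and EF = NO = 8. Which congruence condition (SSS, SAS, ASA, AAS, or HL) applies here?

The given information matches SAS: Two pairs of corresponding sides and the included angle are equal (Side-Angle-Side).

SAS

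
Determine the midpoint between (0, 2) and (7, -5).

The midpoint is the average of the coordinates:
x: (0 + 7)/2 = 7/2
y: (2 + -5)/2 = -3/2
Midpoint = (7/2, -3/2)

(7/2, -3/2)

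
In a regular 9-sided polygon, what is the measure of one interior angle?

Each interior angle of a regular n-gon is (n - 2) * 180 / n.
For n = 9: (9 - 2) * 180 / 9 = 1260/9 = 140 degrees.

140 degrees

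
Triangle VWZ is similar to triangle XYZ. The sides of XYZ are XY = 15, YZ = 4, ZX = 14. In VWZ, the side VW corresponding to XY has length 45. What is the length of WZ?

Similar triangles have proportional sides. Setting up the proportion:
VW / XY = WZ / YZ
45 / 15 = WZ / 4
WZ = 4 * 45 / 15 = 12.

12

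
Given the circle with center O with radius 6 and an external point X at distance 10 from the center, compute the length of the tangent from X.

Let T be the point of tangency. Then OT ⊥ XT (radius ⊥ tangent).
In right triangle OTX: OX² = OT² + XT²
10² = 6² + XT²
XT² = 64, XT = 8

8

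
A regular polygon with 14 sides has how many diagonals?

The number of diagonals in an n-gon is n(n - 3)/2.
For n = 14: 14(14 - 3)/2 = 14 × 11 / 2 = 77.

77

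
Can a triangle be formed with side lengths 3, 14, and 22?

No.
The triangle inequality is violated: 3 + 14 = 17 ≤ 22.
These lengths cannot form a triangle.

No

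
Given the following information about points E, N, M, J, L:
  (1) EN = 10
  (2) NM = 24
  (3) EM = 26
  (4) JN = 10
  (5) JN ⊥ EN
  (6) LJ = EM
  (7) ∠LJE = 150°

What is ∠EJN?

Step 1: By the law of cosines on triangle JNE: JE² = 10² + 10² − 2·10·10·cos(90°) = 200, so JE = 10·√2.
Step 2: By the inverse law of cosines on triangle EJN: cos(∠EJN) = ((10·√2)² + 10² − 10²) / (2·10·√2·10) = 200/282.84 = 0.7071, so ∠EJN = 45°.

Therefore, the measure of angle ∠EJN = 45°.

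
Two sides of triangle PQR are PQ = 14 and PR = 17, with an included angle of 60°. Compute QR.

Law of cosines: QR^2 = 14^2 + 17^2 - 2(14)(17)cos(60°) = 247, so QR = sqrt(247).

sqrt(247)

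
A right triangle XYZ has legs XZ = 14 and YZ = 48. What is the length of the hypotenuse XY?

By the Pythagorean theorem: XY^2 = XZ^2 + YZ^2
XY^2 = 14^2 + 48^2 = 196 + 2304 = 2500
XY = sqrt(2500) = 50

50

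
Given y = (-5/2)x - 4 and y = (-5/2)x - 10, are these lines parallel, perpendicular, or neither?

Slope of line 1: m1 = -5/2
Slope of line 2: m2 = -5/2
Since m1 = m2 = -5/2, the lines are parallel.

Parallel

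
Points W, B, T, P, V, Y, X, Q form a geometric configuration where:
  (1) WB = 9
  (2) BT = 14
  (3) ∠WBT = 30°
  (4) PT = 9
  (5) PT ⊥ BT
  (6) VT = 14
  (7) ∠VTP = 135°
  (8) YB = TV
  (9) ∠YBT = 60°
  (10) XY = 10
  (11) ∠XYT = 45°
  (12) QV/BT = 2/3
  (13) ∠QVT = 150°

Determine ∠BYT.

From the given relations: YB = TV = 14.
Step 1: By the law of cosines on triangle YBT: YT² = 14² + 14² − 2·14·14·cos(60°) = 196, so YT = 14.
Step 2: By the inverse law of cosines on triangle BYT: cos(∠BYT) = (14² + 14² − 14²) / (2·14·14) = 196/392 = 0.5, so ∠BYT = 60°.

Therefore, the measure of angle ∠BYT = 60°.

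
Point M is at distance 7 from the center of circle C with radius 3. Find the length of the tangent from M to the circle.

Let T be the point of tangency. Then CT ⊥ MT (radius ⊥ tangent).
In right triangle CTM: CM² = CT² + MT²
7² = 3² + MT²
MT² = 40, MT = 2*sqrt(10)

2*sqrt(10)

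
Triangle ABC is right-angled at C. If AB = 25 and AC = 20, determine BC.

By the Pythagorean theorem: BC^2 = AB^2 - AC^2
BC^2 = 25^2 - 20^2 = 625 - 400 = 225
BC = sqrt(225) = 15

15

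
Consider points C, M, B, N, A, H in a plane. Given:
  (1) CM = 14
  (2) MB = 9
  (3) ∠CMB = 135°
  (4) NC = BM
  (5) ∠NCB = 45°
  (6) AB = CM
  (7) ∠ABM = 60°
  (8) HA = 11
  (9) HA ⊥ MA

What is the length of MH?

From the given relations: AB = CM = 14.
Step 1: By the law of cosines on triangle ABM: AM² = 14² + 9² − 2·14·9·cos(60°) = 151, so AM = √151.
Step 2: By the law of cosines on triangle MAH: MH² = √151² + 11² − 2·√151·11·cos(90°) = 272, so MH = 4·√17.

Therefore, the length of MH = 4·√17.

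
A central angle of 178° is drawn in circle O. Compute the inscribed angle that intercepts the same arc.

An inscribed angle intercepts an arc from a point on the circle, while the central angle intercepts the same arc from the center.
The inscribed angle is always half the central angle: 178° / 2 = 89°.

89°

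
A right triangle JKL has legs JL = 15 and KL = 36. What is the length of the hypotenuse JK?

By the Pythagorean theorem: JK^2 = JL^2 + KL^2
JK^2 = 15^2 + 36^2 = 225 + 1296 = 1521
JK = sqrt(1521) = 39

39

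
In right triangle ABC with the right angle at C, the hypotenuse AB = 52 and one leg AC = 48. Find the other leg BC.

Rearranging the Pythagorean theorem to solve for the unknown leg:
leg^2 = hypotenuse^2 - known_leg^2 = 2704 - 2304 = 400
leg = sqrt(400) = 20.

20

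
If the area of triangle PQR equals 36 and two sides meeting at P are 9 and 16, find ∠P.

From the SAS area formula Area = (1/2)ab sin(C), rearranging gives sin(C) = 2*Area/(ab).
sin(C) = 2 * 36 / (144) = 1/2.
Therefore C = arcsin(1/2) = 30°.
Since sin(180° - C) = sin(C), the obtuse angle 150° gives the same area, so C = 30° or C = 150°.

30° or 150°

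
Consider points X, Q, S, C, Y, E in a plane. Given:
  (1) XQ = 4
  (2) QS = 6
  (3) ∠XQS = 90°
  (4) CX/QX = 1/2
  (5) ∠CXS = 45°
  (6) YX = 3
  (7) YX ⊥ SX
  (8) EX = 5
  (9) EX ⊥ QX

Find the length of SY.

Step 1: By the law of cosines on triangle SQX: SX² = 6² + 4² − 2·6·4·cos(90°) = 52, so SX = 2·√13.
Step 2: By the law of cosines on triangle SXY: SY² = (2·√13)² + 3² − 2·2·√13·3·cos(90°) = 61, so SY = √61.

Therefore, the length of SY = √61.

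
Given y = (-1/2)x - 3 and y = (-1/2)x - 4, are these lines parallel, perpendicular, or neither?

Slope of line 1: m1 = -1/2
Slope of line 2: m2 = -1/2
m1 = m2, so the lines are parallel.

Parallel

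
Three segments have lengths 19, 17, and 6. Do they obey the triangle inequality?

For three segments to close into a triangle, no single side can be as long as the other two combined.
The longest side is 19, and 6 + 17 = 23 > 19.
A triangle can be formed.

Yes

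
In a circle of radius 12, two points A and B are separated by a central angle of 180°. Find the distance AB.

Drop a perpendicular from the center to the chord, bisecting both the chord and the central angle.
Each half-chord = r sin(θ/2) = 12 sin(90°).
The full chord = 2 × 12 × sin(90°) = 24.

24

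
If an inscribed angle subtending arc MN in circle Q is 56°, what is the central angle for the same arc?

The inscribed angle theorem states that a central angle is always twice any inscribed angle that subtends the same arc.
Since the inscribed angle is 56°, the central angle = 2 × 56° = 112°.

112°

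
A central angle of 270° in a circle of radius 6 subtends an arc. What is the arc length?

Arc length = 2πr × θ/360
= 2π × 6 × 3/4
= 9*pi

9*pi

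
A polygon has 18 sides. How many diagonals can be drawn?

Each of the 18 vertices connects to 15 non-adjacent vertices via diagonals.
Total connections = 18 × 15 = 270, but each diagonal is counted twice.
Number of diagonals = 270 / 2 = 135.

135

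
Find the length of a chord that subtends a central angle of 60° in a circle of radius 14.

Chord length = 2r sin(θ/2)
= 2 × 14 × sin(60°/2)
= 2 × 14 × sin(30°)
= 14

14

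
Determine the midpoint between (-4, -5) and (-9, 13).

M = ((x₁ + x₂)/2, (y₁ + y₂)/2)
= ((-4 + -9)/2, (-5 + 13)/2)
= (-13/2, 8/2) = (-13/2, 4)

(-13/2, 4)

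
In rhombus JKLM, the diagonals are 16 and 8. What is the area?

Area = (16 * 8) / 2 = 128 / 2 = 64

64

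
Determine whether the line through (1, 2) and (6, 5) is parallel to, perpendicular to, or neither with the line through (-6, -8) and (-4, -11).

Slope of line 1: m1 = (5 - 2)/(6 - 1) = 3/5 = 3/5
Slope of line 2: m2 = (-11 - -8)/(-4 - -6) = -3/2 = -3/2
For parallel lines we need equal slopes: 3/5 != -3/2.
For perpendicular lines we need m1*m2 = -1: (3/5)(-3/2) = -9/10 != -1.
Since neither condition holds, the lines are neither parallel nor perpendicular.

Neither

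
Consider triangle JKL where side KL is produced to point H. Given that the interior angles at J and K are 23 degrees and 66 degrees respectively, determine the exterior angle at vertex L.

Exterior angle = 23 + 66 = 89 degrees (exterior angle theorem).

89 degrees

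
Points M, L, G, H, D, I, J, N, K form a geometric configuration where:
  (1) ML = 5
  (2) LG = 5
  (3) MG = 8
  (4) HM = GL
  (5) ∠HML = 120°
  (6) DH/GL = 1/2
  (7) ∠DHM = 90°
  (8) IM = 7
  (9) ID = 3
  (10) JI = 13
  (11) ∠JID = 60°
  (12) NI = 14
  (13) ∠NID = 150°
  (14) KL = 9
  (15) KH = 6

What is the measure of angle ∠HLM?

From the given relations: HM = GL = 5.
Step 1: By the law of cosines on triangle LMH: LH² = 5² + 5² − 2·5·5·cos(120°) = 75, so LH = 5·√3.
Step 2: By the inverse law of cosines on triangle HLM: cos(∠HLM) = ((5·√3)² + 5² − 5²) / (2·5·√3·5) = 75/86.6 = 0.866, so ∠HLM = 30°.

Therefore, the measure of angle ∠HLM = 30°.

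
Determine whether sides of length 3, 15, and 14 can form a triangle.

For three segments to close into a triangle, no single side can be as long as the other two combined.
The longest side is 15, and 3 + 14 = 17 > 15.
A triangle can be formed.

Yes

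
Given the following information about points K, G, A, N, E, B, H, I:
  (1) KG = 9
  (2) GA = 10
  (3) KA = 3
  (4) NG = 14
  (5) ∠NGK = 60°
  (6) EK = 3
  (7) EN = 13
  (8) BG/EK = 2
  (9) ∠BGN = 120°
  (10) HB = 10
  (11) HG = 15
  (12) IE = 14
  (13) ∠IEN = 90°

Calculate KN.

Step 1: By the law of cosines on triangle KGN: KN² = 9² + 14² − 2·9·14·cos(60°) = 151, so KN = √151.

Therefore, the length of KN = √151.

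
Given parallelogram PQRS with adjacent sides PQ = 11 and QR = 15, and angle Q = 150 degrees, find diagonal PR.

Law of cosines: d^2 = 11^2 + 15^2 - 2(11)(15)cos(150°) = 165*sqrt(3) + 346, so d = sqrt(165*sqrt(3) + 346).

sqrt(165*sqrt(3) + 346)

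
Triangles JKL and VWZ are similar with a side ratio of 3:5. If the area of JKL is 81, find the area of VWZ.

For similar figures, the area ratio equals the square of the side ratio.
Side ratio (JKL to VWZ) = 3:5, so area ratio = 3^2:5^2 = 9:25.
If the area of JKL is 81, then the area of VWZ = 81 * (25/9) = 225.

225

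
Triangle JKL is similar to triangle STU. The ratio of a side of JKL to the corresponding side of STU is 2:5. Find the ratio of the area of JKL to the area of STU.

Area ratio = (side ratio)^2 = (2/5)^2 = 4:25.

4:25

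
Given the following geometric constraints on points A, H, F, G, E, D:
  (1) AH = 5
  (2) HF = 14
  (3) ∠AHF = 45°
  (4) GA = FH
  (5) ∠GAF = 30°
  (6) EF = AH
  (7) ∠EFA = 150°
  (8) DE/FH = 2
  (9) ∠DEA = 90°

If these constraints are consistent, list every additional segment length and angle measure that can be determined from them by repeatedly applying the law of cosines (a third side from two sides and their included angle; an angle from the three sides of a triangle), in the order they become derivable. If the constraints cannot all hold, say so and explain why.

The constraints are consistent. Derivable facts, in order:
After 1 step:
- AF ≈ 11.05
After 2 steps:
- AE ≈ 15.58
- FG ≈ 7.08
- ∠AFH = 18.67°
- ∠FAH = 116.33°
After 3 steps:
- AD ≈ 32.04
- ∠AEF = 20.76°
- ∠AFG = 98.76°
- ∠AGF = 51.24°
- ∠EAF = 9.24°
After 4 steps:
- ∠ADE = 29.09°
- ∠DAE = 60.91°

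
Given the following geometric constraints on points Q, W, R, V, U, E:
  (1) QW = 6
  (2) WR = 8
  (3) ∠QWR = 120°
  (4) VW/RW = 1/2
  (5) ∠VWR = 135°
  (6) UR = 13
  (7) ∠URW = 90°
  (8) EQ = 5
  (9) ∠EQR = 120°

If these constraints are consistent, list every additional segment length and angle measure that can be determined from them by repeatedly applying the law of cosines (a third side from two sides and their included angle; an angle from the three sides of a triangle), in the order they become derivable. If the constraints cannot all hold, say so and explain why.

The constraints are consistent. Derivable facts, in order:
After 1 step:
- QR = 2·√37
- RV ≈ 11.19
- WU ≈ 15.26
After 2 steps:
- RE ≈ 15.29
- ∠QRW = 25.28°
- ∠RQW = 34.72°
- ∠RUW = 31.61°
- ∠RVW = 30.36°
- ∠RWU = 58.39°
- ∠VRW = 14.64°
After 3 steps:
- ∠ERQ = 16.45°
- ∠QER = 43.55°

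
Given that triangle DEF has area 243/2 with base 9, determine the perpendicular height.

height = 2 * 243/2 / 9 = 27

27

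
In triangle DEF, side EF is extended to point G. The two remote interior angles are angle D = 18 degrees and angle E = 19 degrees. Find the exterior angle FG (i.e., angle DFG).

The interior angle at F is 180 - 18 - 19 = 143 degrees.
The exterior angle and interior angle at F are supplementary:
Exterior angle = 180 - 143 = 37 degrees.

37 degrees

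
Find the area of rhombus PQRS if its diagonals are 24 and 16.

Area of a rhombus = (d1 * d2) / 2
Area = (24 * 16) / 2
Area = 384 / 2
Area = 192

192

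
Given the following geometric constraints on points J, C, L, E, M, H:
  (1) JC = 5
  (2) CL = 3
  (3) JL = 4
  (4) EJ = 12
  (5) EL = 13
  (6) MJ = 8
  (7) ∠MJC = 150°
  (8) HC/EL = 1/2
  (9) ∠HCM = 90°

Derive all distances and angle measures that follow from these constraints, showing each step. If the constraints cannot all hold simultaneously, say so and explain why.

The constraints are consistent.

From the given relations:
  HC = 1/2·EL = 1/2·13 ≈ 6.5

Step 1: From CJ = 5, JM = 8, and ∠CJM = 150°, by the law of cosines:
  CM² = CJ² + JM² - 2·CJ·JM·cos(150°) = 25 + 64 + 69.28 = 158.3
  CM ≈ 12.58

Step 2: From JC = 5, JL = 4, CL = 3, by the inverse law of cosines:
  cos(∠CJL) = (JC² + JL² - CL²) / (2·JC·JL)
  ∠CJL = 36.87°

Step 3: From JE = 12, JL = 4, EL = 13, by the inverse law of cosines:
  cos(∠EJL) = (JE² + JL² - EL²) / (2·JE·JL)
  ∠EJL = 95.38°

Step 4: From CJ = 5, CL = 3, JL = 4, by the inverse law of cosines:
  cos(∠JCL) = (CJ² + CL² - JL²) / (2·CJ·CL)
  ∠JCL = 53.13°

Step 5: From LC = 3, LJ = 4, CJ = 5, by the inverse law of cosines:
  cos(∠CLJ) = (LC² + LJ² - CJ²) / (2·LC·LJ)
  ∠CLJ = 90°

Step 6: From LE = 13, LJ = 4, EJ = 12, by the inverse law of cosines:
  cos(∠ELJ) = (LE² + LJ² - EJ²) / (2·LE·LJ)
  ∠ELJ = 66.78°

Step 7: From EJ = 12, EL = 13, JL = 4, by the inverse law of cosines:
  cos(∠JEL) = (EJ² + EL² - JL²) / (2·EJ·EL)
  ∠JEL = 17.84°

Step 8: From MC = 12.58, CH = 6.5, and ∠MCH = 90°, by the law of cosines:
  MH² = MC² + CH² - 2·MC·CH·cos(90°) = 158.3 + 42.25 - 0 = 200.5
  MH ≈ 14.16

Step 9: From CJ = 5, CM = 12.58, JM = 8, by the inverse law of cosines:
  cos(∠JCM) = (CJ² + CM² - JM²) / (2·CJ·CM)
  ∠JCM = 18.54°

Step 10: From MC = 12.58, MJ = 8, CJ = 5, by the inverse law of cosines:
  cos(∠CMJ) = (MC² + MJ² - CJ²) / (2·MC·MJ)
  ∠CMJ = 11.46°

Step 11: From MC = 12.58, MH = 14.16, CH = 6.5, by the inverse law of cosines:
  cos(∠CMH) = (MC² + MH² - CH²) / (2·MC·MH)
  ∠CMH = 27.32°

Step 12: From HC = 6.5, HM = 14.16, CM = 12.58, by the inverse law of cosines:
  cos(∠CHM) = (HC² + HM² - CM²) / (2·HC·HM)
  ∠CHM = 62.68°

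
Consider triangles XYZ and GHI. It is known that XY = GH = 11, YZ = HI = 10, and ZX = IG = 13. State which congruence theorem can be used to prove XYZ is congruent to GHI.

The given information matches SSS: All three pairs of corresponding sides are equal (Side-Side-Side).

SSS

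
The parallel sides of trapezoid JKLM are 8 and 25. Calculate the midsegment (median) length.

The midsegment of a trapezoid = (base1 + base2) / 2
midsegment = (8 + 25) / 2
midsegment = 33 / 2
midsegment = 33/2

33/2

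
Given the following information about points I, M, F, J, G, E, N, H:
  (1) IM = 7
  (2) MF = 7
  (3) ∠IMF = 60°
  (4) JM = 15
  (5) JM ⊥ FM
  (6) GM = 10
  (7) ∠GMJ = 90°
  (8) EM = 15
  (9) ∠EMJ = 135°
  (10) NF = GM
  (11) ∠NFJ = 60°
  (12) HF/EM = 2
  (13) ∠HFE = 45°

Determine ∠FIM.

Step 1: By the law of cosines on triangle IMF: IF² = 7² + 7² − 2·7·7·cos(60°) = 49, so IF = 7.
Step 2: By the inverse law of cosines on triangle FIM: cos(∠FIM) = (7² + 7² − 7²) / (2·7·7) = 49/98 = 0.5, so ∠FIM = 60°.

Therefore, the measure of angle ∠FIM = 60°.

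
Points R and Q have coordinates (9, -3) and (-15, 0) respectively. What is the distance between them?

d = sqrt((-24)^2 + (3)^2) = sqrt(585) = 3*sqrt(65)

3*sqrt(65)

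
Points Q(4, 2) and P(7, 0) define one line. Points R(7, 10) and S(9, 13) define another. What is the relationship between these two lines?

Slope of line 1: m1 = (0 - 2)/(7 - 4) = -2/3 = -2/3
Slope of line 2: m2 = (13 - 10)/(9 - 7) = 3/2 = 3/2
m1 * m2 = (-2/3) * (3/2) = -1 = -1, so the lines are perpendicular.

Perpendicular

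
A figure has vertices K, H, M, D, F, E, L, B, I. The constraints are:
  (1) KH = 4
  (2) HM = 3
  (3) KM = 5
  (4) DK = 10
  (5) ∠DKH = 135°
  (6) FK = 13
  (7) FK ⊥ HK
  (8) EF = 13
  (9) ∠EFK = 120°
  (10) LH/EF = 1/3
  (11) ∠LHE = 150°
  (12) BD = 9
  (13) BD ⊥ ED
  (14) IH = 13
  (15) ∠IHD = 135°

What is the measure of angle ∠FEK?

Step 1: By the law of cosines on triangle EFK: EK² = 13² + 13² − 2·13·13·cos(120°) = 507, so EK = 13·√3.
Step 2: By the inverse law of cosines on triangle FEK: cos(∠FEK) = (13² + (13·√3)² − 13²) / (2·13·13·√3) = 507/585.43 = 0.866, so ∠FEK = 30°.

Therefore, the measure of angle ∠FEK = 30°.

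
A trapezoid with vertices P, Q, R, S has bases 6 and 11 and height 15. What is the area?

A trapezoid's area equals the midsegment times the height.
The midsegment is (6 + 11) / 2 = 17/2.
Area = 17/2 * 15 = 255/2.

255/2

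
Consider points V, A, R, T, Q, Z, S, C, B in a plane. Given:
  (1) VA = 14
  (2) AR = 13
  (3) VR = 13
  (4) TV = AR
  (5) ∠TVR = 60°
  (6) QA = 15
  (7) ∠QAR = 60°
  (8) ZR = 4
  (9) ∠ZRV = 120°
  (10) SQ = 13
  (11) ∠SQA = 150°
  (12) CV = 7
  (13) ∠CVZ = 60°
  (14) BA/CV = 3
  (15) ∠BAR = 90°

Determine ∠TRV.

From the given relations: TV = AR = 13.
Step 1: By the law of cosines on triangle RVT: RT² = 13² + 13² − 2·13·13·cos(60°) = 169, so RT = 13.
Step 2: By the inverse law of cosines on triangle TRV: cos(∠TRV) = (13² + 13² − 13²) / (2·13·13) = 169/338 = 0.5, so ∠TRV = 60°.

Therefore, the measure of angle ∠TRV = 60°.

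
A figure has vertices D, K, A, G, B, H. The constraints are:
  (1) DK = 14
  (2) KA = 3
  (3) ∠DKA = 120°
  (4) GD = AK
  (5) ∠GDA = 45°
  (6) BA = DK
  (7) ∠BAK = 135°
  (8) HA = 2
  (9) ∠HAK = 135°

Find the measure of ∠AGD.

From the given relations: GD = AK = 3.
Step 1: By the law of cosines on triangle DKA: DA² = 14² + 3² − 2·14·3·cos(120°) = 247, so DA ≈ 15.72.
Step 2: By the law of cosines on triangle GDA: GA² = 3² + 15.72² − 2·3·15.72·cos(45°) = 189.32, so GA ≈ 13.76.
Step 3: By the inverse law of cosines on triangle AGD: cos(∠AGD) = (13.76² + 3² − 15.72²) / (2·13.76·3) = -48.68/82.56 = -0.5896, so ∠AGD = 126.13°.

Therefore, the measure of angle ∠AGD = 126.13°.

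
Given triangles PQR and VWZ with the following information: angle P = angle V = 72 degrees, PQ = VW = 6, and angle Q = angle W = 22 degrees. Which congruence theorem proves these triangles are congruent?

The given information matches ASA: Two pairs of corresponding angles and the included side are equal (Angle-Side-Angle).

ASA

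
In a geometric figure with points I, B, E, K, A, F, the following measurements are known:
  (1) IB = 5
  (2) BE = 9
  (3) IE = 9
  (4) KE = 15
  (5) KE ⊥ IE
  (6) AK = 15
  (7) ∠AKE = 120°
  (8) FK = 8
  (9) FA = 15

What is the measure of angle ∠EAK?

Step 1: By the law of cosines on triangle AKE: AE² = 15² + 15² − 2·15·15·cos(120°) = 675, so AE = 15·√3.
Step 2: By the inverse law of cosines on triangle EAK: cos(∠EAK) = ((15·√3)² + 15² − 15²) / (2·15·√3·15) = 675/779.42 = 0.866, so ∠EAK = 30°.

Therefore, the measure of angle ∠EAK = 30°.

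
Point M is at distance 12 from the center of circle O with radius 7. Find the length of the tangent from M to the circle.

The tangent, radius, and line from the external point to the center form a right triangle.
The right angle is where the tangent meets the radius.
By the Pythagorean theorem: tangent² + 7² = 12²
tangent² = 144 - 49 = 95
tangent = sqrt(95)

sqrt(95)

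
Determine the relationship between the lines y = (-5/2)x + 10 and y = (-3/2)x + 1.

Slope of line 1: m1 = -5/2
Slope of line 2: m2 = -3/2
m1 != m2 and m1*m2 = 15/4 != -1. Neither.

Neither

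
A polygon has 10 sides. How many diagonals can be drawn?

Each of the 10 vertices connects to 7 non-adjacent vertices via diagonals.
Total connections = 10 × 7 = 70, but each diagonal is counted twice.
Number of diagonals = 70 / 2 = 35.

35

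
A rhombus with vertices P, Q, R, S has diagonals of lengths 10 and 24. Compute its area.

Area of a rhombus = (d1 * d2) / 2
Area = (10 * 24) / 2
Area = 240 / 2
Area = 120

120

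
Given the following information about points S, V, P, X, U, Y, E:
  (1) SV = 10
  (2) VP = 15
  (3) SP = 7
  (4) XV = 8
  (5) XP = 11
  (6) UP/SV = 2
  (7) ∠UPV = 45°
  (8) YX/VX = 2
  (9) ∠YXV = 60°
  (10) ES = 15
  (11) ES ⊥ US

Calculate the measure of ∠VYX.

From the given relations: YX = 2·VX = 2·8 = 16.
Step 1: By the law of cosines on triangle YXV: YV² = 16² + 8² − 2·16·8·cos(60°) = 192, so YV = 8·√3.
Step 2: By the inverse law of cosines on triangle VYX: cos(∠VYX) = ((8·√3)² + 16² − 8²) / (2·8·√3·16) = 384/443.41 = 0.866, so ∠VYX = 30°.

Therefore, the measure of angle ∠VYX = 30°.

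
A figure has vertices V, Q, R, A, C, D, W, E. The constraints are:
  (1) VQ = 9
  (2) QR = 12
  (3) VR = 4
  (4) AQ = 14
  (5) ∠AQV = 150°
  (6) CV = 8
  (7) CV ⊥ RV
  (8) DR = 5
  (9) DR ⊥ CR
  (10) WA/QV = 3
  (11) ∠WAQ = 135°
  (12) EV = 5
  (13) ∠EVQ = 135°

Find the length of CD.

Step 1: By the law of cosines on triangle CVR: CR² = 8² + 4² − 2·8·4·cos(90°) = 80, so CR = 4·√5.
Step 2: By the law of cosines on triangle CRD: CD² = (4·√5)² + 5² − 2·4·√5·5·cos(90°) = 105, so CD = √105.

Therefore, the length of CD = √105.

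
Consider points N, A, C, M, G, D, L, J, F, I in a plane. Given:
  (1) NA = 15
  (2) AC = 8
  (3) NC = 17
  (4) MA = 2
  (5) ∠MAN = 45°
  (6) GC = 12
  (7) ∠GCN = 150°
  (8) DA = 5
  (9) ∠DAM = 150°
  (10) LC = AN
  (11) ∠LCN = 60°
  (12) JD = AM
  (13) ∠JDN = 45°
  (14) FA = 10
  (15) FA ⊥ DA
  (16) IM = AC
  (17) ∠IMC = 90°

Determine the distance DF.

Step 1: By the law of cosines on triangle DAF: DF² = 5² + 10² − 2·5·10·cos(90°) = 125, so DF = 5·√5.

Therefore, the length of DF = 5·√5.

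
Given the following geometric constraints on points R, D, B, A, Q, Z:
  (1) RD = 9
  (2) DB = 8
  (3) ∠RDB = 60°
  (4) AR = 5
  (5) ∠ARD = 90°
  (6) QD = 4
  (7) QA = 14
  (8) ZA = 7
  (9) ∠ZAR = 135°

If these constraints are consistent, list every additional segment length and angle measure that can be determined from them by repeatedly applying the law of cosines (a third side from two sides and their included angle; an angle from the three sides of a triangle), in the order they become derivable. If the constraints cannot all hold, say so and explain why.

The constraints are consistent. Derivable facts, in order:
After 1 step:
- DA = √106
- RB = √73
- RZ ≈ 11.11
After 2 steps:
- ∠ADQ = 153.95°
- ∠ADR = 29.05°
- ∠AQD = 18.84°
- ∠ARZ = 26.45°
- ∠AZR = 18.55°
- ∠BRD = 54.18°
- ∠DAQ = 7.21°
- ∠DAR = 60.95°
- ∠DBR = 65.82°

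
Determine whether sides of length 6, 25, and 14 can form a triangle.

Check the triangle inequality: 6 + 14 = 20 ≤ 25.
Since the sum of two sides does not exceed the third, no triangle can be formed.

No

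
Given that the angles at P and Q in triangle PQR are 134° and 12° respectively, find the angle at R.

Let angle R = x. Then 134 + 12 + x = 180.
x = 180 - 146 = 34 degrees.

34 degrees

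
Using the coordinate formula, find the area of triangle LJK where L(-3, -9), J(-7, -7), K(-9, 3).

Using the Shoelace formula for a triangle:
Area = (1/2)|x0(y1 - y2) + x1(y2 - y0) + x2(y0 - y1)|
Area = (1/2)|-3(-7 - 3) + -7(3 - -9) + -9(-9 - -7)|
Area = (1/2)|30 + -84 + 18|
Area = (1/2)|-36|
Area = (1/2)(36)
Area = 18

18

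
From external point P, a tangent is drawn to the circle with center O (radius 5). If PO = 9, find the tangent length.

tangent = √(d² - r²) = √(9² - 5²) = √(81 - 25) = √56 = 2*sqrt(14)

2*sqrt(14)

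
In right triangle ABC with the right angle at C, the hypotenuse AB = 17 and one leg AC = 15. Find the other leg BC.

Rearranging the Pythagorean theorem to solve for the unknown leg:
leg^2 = hypotenuse^2 - known_leg^2 = 289 - 225 = 64
leg = sqrt(64) = 8.

8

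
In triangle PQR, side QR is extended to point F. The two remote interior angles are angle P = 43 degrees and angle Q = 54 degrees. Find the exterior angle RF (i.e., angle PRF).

The interior angle at R is 180 - 43 - 54 = 83 degrees.
The exterior angle and interior angle at R are supplementary:
Exterior angle = 180 - 83 = 97 degrees.

97 degrees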